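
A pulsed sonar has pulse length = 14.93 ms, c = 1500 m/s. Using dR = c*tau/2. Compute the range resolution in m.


dR = c*tau/2 = 1500 * 14.93e-3 / 2 = 11.1975

11.1975 m


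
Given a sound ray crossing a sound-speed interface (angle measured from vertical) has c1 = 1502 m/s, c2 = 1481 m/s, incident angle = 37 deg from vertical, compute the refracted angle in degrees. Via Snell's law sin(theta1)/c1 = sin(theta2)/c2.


sin(theta2) = (c2/c1)*sin(theta1) = (1481/1502)*sin(37 deg) = 0.5934
theta2 = arcsin(0.5934) = 36.4

36.4 deg


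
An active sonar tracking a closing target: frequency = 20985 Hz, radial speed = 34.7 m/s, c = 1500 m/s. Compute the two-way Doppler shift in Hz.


970.91 Hz


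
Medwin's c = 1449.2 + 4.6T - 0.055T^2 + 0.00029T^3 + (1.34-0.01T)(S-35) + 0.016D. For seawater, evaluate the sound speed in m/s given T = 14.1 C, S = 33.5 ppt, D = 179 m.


c = 1449.2 + 4.6*14.1 - 0.055*14.1^2 + 0.00029*14.1^3 + (1.34 - 0.01*14.1)*(33.5 - 35) + 0.016*179 = 1505.0

1505.0 m/s


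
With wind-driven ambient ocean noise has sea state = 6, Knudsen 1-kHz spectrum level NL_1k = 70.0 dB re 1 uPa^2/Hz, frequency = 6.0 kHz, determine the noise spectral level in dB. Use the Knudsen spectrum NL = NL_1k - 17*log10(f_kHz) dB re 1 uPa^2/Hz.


NL = NL_1k - 17*log10(f_kHz) = 70.0 - 17*log10(6.0) = 70.0 - (13.23) = 56.77

56.77 dB


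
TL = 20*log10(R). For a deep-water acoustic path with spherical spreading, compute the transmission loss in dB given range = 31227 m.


TL = 20*log10(31227) = 89.89

89.89 dB


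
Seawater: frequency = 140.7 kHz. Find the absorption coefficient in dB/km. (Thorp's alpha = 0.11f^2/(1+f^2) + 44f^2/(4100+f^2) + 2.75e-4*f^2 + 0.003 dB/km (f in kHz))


42.008 dB/km


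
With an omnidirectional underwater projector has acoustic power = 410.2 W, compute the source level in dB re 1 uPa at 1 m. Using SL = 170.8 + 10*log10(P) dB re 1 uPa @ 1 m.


SL = 170.8 + 10*log10(410.2) = 170.8 + 26.13 = 196.93

196.93 dB


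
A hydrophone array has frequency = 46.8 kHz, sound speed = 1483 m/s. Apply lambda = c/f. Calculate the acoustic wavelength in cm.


3.17 cm


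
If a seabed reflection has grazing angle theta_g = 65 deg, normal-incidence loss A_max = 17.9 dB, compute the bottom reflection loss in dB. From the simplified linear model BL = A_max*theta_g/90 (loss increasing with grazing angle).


12.93 dB


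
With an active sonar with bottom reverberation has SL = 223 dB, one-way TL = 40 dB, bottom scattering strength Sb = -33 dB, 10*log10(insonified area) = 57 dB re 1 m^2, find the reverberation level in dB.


RL = SL - 2*TL + Sb + 10*log10(A) = 223 - 2*40 + (-33) + 57 = 167

167 dB


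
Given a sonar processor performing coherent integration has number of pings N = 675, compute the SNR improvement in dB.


28.29 dB


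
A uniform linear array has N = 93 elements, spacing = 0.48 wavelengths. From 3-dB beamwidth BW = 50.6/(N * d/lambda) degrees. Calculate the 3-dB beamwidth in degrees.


BW = 50.6 / (93 * 0.48) = 50.6 / 44.64 = 1.13

1.13 deg


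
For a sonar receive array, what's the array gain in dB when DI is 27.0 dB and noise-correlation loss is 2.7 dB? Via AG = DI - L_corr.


24.3 dB


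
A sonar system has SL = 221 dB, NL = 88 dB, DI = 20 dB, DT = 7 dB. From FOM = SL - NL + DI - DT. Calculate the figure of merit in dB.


146 dB


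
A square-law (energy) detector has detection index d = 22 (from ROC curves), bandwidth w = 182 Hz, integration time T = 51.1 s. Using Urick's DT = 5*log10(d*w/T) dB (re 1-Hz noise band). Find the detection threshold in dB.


DT = 5*log10(d*w/T) = 5*log10(22 * 182 / 51.1) = 5*log10(78.36) = 9.47

9.47 dB


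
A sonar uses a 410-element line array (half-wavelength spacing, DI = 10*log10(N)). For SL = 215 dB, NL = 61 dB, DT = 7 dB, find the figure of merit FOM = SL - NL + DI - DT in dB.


173.13 dB


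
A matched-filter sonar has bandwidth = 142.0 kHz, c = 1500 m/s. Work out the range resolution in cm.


dR = c/(2*BW) = 1500 / (2 * 142.0e3) = 0.0053 m = 0.53 cm

0.53 cm


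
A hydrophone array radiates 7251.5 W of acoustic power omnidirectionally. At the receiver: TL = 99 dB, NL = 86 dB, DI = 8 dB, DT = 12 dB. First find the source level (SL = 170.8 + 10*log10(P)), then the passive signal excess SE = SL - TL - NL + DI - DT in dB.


Step 1: SL = 170.8 + 10*log10(7251.5) = 209.4 dB
Step 2: SE = SL - TL - NL + DI - DT = 209.4 - 99 - 86 + 8 - 12 = 20.4

20.4 dB


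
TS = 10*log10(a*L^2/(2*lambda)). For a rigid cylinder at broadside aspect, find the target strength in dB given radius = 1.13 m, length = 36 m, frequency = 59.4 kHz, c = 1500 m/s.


lambda = 1500/59400 = 0.02525 m
TS = 10*log10(1.13*36^2/(2*0.02525)) = 44.62

44.62 dB


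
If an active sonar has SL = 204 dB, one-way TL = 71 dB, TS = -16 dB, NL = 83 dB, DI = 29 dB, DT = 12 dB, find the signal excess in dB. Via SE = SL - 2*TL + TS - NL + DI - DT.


SE = SL - 2*TL + TS - NL + DI - DT = 204 - 2*71 + (-16) - 83 + 29 - 12 = -20

-20 dB


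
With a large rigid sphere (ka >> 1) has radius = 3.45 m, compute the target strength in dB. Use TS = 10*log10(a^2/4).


TS = 10*log10(3.45^2 / 4) = 10*log10(2.975625) = 4.74

4.74 dB


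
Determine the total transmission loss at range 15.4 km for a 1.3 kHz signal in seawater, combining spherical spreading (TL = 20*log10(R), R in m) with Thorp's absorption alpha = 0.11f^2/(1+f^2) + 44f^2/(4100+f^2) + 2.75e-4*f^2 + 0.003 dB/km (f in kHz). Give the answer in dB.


Step 1 (Thorp): alpha = 0.11*1.69/(1+1.69) + 44*1.69/(4100+1.69) + 2.75e-4*1.69 + 0.003 = 0.0907 dB/km
Step 2: TL_spread = 20*log10(15400) = 83.75 dB
Step 3: TL_abs = alpha*R = 0.0907 * 15.4 = 1.4 dB
Step 4: TL_total = 83.75 + 1.4 = 85.15

85.15 dB


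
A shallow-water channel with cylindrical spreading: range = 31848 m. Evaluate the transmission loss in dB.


TL = 10*log10(31848) = 45.03

45.03 dB


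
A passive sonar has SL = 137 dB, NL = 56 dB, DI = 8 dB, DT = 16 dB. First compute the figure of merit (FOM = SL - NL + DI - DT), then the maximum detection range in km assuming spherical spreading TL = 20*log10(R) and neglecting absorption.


Step 1: FOM = SL - NL + DI - DT = 137 - 56 + 8 - 16 = 73 dB
Step 2: at max range FOM = TL = 20*log10(R), so R = 10^(73/20) = 4466.84 m = 4.47 km

4.47 km


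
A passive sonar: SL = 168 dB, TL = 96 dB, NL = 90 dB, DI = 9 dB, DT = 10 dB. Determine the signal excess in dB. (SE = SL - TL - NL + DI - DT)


SE = SL - TL - NL + DI - DT = 168 - 96 - 90 + 9 - 10 = -19

-19 dB


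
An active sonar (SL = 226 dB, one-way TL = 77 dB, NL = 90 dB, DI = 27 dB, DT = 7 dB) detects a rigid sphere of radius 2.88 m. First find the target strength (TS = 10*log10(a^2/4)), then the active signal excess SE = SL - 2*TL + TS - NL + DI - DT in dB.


Step 1: TS = 10*log10(2.88^2/4) = 3.17 dB
Step 2: SE = SL - 2*TL + TS - NL + DI - DT = 226 - 2*77 + (3.17) - 90 + 27 - 7 = 5.17

5.17 dB


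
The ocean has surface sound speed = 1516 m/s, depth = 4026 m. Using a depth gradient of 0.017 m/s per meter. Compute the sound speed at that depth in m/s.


1584.442 m/s


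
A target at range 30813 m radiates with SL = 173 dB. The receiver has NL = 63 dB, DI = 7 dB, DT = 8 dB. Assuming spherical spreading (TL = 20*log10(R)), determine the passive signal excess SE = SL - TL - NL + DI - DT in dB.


Step 1: TL = 20*log10(30813) = 89.77 dB
Step 2: SE = 173 - 89.77 - 63 + 7 - 8 = 19.23

19.23 dB


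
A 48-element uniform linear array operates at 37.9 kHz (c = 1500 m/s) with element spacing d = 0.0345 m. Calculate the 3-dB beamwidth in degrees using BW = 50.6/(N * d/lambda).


1.21 deg


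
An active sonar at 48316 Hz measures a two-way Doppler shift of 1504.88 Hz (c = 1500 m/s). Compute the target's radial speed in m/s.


From fd = 2*f*v/c, v = c*fd/(2*f) = 1500 * 1504.88 / (2*48316) = 23.36

23.36 m/s


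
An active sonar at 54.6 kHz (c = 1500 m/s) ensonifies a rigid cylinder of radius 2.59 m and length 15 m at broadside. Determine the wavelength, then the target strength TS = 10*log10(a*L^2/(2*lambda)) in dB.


Step 1: lambda = c/f = 1500/54600 = 0.02747 m
Step 2: TS = 10*log10(a*L^2/(2*lambda)) = 10*log10(2.59*15^2/(2*0.02747)) = 40.26

40.26 dB


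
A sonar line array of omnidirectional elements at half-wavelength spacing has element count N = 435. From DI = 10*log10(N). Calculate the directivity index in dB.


26.38 dB


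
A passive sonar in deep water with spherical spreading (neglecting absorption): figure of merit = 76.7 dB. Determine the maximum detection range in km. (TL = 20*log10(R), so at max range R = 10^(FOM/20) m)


At max range FOM = TL, so 20*log10(R) = 76.7
R = 10^(76.7/20) = 6839.12 m = 6.84 km

6.84 km


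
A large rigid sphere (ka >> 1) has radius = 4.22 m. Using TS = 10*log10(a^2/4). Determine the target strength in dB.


6.49 dB


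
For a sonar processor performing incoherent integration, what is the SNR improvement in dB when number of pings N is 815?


Gain = 5*log10(815) = 14.56

14.56 dB


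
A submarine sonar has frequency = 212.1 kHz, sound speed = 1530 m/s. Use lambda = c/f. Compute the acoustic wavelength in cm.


0.72 cm


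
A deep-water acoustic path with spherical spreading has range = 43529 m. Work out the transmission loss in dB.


92.78 dB


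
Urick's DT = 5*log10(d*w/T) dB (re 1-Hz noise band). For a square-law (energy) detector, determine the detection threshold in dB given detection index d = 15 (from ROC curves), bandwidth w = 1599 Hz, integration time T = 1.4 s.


DT = 5*log10(d*w/T) = 5*log10(15 * 1599 / 1.4) = 5*log10(17132.14) = 21.17

21.17 dB


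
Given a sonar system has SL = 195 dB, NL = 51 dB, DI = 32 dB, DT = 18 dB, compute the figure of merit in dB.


FOM = SL - NL + DI - DT = 195 - 51 + 32 - 18 = 158

158 dB


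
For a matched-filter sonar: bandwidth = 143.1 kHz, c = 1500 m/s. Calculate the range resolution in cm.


dR = c/(2*BW) = 1500 / (2 * 143.1e3) = 0.0052 m = 0.52 cm

0.52 cm


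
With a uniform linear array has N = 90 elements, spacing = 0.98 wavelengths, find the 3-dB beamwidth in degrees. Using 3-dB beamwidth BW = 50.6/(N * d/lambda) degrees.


0.57 deg


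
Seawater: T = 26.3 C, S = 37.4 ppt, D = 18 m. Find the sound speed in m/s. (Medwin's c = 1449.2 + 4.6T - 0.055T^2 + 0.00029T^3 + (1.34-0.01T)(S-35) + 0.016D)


c = 1449.2 + 4.6*26.3 - 0.055*26.3^2 + 0.00029*26.3^3 + (1.34 - 0.01*26.3)*(37.4 - 35) + 0.016*18 = 1540.29

1540.29 m/s


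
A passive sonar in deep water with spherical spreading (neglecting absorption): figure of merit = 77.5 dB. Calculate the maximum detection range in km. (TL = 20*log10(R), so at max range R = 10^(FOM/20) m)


7.5 km


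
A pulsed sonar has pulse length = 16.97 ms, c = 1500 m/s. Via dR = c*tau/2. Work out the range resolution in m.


dR = c*tau/2 = 1500 * 16.97e-3 / 2 = 12.7275

12.7275 m


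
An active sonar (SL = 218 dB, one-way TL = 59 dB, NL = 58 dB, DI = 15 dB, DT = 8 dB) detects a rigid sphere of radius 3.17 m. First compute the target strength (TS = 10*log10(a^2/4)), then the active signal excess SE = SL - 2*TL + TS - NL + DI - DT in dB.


Step 1: TS = 10*log10(3.17^2/4) = 4.0 dB
Step 2: SE = SL - 2*TL + TS - NL + DI - DT = 218 - 2*59 + (4.0) - 58 + 15 - 8 = 53.0

53.0 dB


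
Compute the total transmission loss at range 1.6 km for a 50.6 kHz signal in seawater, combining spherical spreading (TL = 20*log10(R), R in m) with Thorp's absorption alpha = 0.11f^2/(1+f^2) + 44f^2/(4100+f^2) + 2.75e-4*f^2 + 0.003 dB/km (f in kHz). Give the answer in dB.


Step 1 (Thorp): alpha = 0.11*2560.36/(1+2560.36) + 44*2560.36/(4100+2560.36) + 2.75e-4*2560.36 + 0.003 = 17.7314 dB/km
Step 2: TL_spread = 20*log10(1600) = 64.08 dB
Step 3: TL_abs = alpha*R = 17.7314 * 1.6 = 28.37 dB
Step 4: TL_total = 64.08 + 28.37 = 92.45

92.45 dB


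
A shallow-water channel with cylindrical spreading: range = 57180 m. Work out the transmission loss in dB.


47.57 dB


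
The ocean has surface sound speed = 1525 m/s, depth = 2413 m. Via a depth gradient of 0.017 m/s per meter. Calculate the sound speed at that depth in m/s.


1566.021 m/s


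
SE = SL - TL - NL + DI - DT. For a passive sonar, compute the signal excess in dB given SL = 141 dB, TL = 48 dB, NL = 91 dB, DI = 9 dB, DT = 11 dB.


SE = SL - TL - NL + DI - DT = 141 - 48 - 91 + 9 - 11 = 0

0 dB


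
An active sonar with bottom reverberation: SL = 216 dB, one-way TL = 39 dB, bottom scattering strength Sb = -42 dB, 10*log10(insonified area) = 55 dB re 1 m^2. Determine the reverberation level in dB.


RL = SL - 2*TL + Sb + 10*log10(A) = 216 - 2*39 + (-42) + 55 = 151

151 dB


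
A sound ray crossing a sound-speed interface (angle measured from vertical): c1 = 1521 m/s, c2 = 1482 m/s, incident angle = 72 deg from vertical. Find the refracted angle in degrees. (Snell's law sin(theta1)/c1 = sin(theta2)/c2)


sin(theta2) = (c2/c1)*sin(theta1) = (1482/1521)*sin(72 deg) = 0.92667
theta2 = arcsin(0.92667) = 67.92

67.92 deg


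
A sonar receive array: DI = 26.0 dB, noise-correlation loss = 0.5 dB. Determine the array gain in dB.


25.5 dB


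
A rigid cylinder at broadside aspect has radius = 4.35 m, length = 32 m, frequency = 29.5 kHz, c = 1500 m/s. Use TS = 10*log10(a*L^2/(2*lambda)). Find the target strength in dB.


lambda = 1500/29500 = 0.05085 m
TS = 10*log10(4.35*32^2/(2*0.05085)) = 46.41

46.41 dB


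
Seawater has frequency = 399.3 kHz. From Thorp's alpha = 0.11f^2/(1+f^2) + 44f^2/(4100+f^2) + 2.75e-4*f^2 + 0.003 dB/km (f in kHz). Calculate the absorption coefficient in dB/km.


f^2 = 159440.49
alpha = 0.11*159440.49/(1+159440.49) + 44*159440.49/(4100+159440.49) + 2.75e-4*159440.49 + 0.003 = 86.856

86.856 dB/km


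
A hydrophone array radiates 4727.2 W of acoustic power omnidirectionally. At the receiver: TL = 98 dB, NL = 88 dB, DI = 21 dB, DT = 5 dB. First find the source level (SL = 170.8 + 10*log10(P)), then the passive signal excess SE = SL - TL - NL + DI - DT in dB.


Step 1: SL = 170.8 + 10*log10(4727.2) = 207.55 dB
Step 2: SE = SL - TL - NL + DI - DT = 207.55 - 98 - 88 + 21 - 5 = 37.55

37.55 dB


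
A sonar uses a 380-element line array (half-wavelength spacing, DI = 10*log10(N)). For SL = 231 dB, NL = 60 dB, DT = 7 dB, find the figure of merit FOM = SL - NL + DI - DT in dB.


Step 1: DI = 10*log10(380) = 25.8 dB
Step 2: FOM = SL - NL + DI - DT = 231 - 60 + 25.8 - 7 = 189.8

189.8 dB


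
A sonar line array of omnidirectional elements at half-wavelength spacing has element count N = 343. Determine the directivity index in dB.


DI = 10*log10(343) = 25.35

25.35 dB


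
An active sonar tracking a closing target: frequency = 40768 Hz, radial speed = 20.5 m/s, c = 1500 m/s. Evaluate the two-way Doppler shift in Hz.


fd = 2*f*v/c = 2 * 40768 * 20.5 / 1500 = 1114.33

1114.33 Hz


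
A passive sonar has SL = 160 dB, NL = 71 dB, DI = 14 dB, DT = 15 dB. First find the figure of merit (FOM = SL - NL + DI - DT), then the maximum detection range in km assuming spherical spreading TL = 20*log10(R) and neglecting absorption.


Step 1: FOM = SL - NL + DI - DT = 160 - 71 + 14 - 15 = 88 dB
Step 2: at max range FOM = TL = 20*log10(R), so R = 10^(88/20) = 25118.86 m = 25.12 km

25.12 km


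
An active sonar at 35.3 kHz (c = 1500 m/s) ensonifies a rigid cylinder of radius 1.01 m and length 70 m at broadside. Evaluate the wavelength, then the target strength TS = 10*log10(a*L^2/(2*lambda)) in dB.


Step 1: lambda = c/f = 1500/35300 = 0.04249 m
Step 2: TS = 10*log10(a*L^2/(2*lambda)) = 10*log10(1.01*70^2/(2*0.04249)) = 47.65

47.65 dB


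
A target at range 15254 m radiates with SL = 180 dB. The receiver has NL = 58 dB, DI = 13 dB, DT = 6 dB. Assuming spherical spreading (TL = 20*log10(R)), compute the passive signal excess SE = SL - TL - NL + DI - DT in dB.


Step 1: TL = 20*log10(15254) = 83.67 dB
Step 2: SE = 180 - 83.67 - 58 + 13 - 6 = 45.33

45.33 dB


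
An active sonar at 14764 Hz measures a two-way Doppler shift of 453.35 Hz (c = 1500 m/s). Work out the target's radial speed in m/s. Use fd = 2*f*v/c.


From fd = 2*f*v/c, v = c*fd/(2*f) = 1500 * 453.35 / (2*14764) = 23.03

23.03 m/s


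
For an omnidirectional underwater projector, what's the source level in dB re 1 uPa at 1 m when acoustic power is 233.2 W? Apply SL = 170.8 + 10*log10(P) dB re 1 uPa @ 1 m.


SL = 170.8 + 10*log10(233.2) = 170.8 + 23.68 = 194.48

194.48 dB


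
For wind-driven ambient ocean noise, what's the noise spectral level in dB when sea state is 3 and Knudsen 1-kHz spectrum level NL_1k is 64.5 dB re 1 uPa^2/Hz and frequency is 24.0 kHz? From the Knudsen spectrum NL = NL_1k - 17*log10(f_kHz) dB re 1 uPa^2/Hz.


NL = NL_1k - 17*log10(f_kHz) = 64.5 - 17*log10(24.0) = 64.5 - (23.46) = 41.04

41.04 dB


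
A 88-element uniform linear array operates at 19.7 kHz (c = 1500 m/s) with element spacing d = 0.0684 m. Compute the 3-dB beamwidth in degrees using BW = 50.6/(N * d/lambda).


Step 1: lambda = 1500/19700 = 0.07614 m
Step 2: d/lambda = 0.0684/0.07614 = 0.8983
Step 3: BW = 50.6/(N * d/lambda) = 50.6/(88 * 0.8983) = 0.64

0.64 deg


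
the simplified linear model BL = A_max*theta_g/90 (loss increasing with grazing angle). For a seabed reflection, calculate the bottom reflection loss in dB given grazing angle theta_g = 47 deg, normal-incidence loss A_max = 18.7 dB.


9.77 dB


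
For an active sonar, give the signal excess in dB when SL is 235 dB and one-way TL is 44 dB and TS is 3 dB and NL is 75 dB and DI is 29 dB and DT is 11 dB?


93 dB


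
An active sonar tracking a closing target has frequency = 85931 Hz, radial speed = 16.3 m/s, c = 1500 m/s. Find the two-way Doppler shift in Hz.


fd = 2*f*v/c = 2 * 85931 * 16.3 / 1500 = 1867.57

1867.57 Hz


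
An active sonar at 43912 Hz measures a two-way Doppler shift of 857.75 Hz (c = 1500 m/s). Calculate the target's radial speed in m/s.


14.65 m/s


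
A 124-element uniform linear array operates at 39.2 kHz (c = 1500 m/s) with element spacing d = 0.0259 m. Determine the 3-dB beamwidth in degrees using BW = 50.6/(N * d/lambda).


0.6 deg


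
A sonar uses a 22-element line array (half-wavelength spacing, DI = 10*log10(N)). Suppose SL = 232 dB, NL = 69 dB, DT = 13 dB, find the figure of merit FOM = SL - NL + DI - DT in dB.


Step 1: DI = 10*log10(22) = 13.42 dB
Step 2: FOM = SL - NL + DI - DT = 232 - 69 + 13.42 - 13 = 163.42

163.42 dB


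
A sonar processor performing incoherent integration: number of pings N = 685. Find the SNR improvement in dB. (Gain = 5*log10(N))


Gain = 5*log10(685) = 14.18

14.18 dB


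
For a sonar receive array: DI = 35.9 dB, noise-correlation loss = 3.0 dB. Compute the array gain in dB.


32.9 dB


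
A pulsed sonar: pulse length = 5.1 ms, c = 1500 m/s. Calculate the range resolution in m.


3.825 m


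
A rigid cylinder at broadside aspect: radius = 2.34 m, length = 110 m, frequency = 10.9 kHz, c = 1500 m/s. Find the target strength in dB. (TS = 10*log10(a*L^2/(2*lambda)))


lambda = 1500/10900 = 0.13761 m
TS = 10*log10(2.34*110^2/(2*0.13761)) = 50.12

50.12 dB


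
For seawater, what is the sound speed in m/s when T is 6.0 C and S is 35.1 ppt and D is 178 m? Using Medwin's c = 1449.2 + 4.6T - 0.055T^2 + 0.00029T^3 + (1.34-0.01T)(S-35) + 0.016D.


c = 1449.2 + 4.6*6.0 - 0.055*6.0^2 + 0.00029*6.0^3 + (1.34 - 0.01*6.0)*(35.1 - 35) + 0.016*178 = 1477.86

1477.86 m/s


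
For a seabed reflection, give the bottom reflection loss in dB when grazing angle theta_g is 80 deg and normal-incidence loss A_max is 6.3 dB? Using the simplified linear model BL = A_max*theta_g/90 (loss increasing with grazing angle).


BL = A_max * theta_g / 90 = 6.3 * 80 / 90 = 5.6

5.6 dB


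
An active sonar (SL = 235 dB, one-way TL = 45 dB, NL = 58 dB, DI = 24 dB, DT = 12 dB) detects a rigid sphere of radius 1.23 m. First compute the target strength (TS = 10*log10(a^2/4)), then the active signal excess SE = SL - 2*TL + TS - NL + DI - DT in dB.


Step 1: TS = 10*log10(1.23^2/4) = -4.22 dB
Step 2: SE = SL - 2*TL + TS - NL + DI - DT = 235 - 2*45 + (-4.22) - 58 + 24 - 12 = 94.78

94.78 dB


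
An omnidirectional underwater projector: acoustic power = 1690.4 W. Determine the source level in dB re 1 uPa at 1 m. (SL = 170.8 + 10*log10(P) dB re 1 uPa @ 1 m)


SL = 170.8 + 10*log10(1690.4) = 170.8 + 32.28 = 203.08

203.08 dB


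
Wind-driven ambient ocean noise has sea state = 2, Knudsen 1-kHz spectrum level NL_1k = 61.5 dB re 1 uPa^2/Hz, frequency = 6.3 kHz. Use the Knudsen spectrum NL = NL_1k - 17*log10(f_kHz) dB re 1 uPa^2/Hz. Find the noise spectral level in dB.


NL = NL_1k - 17*log10(f_kHz) = 61.5 - 17*log10(6.3) = 61.5 - (13.59) = 47.91

47.91 dB


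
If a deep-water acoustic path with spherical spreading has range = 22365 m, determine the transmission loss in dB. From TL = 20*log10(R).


86.99 dB


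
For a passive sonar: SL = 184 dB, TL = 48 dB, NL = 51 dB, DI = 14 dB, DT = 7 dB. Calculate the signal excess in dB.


SE = SL - TL - NL + DI - DT = 184 - 48 - 51 + 14 - 7 = 92

92 dB


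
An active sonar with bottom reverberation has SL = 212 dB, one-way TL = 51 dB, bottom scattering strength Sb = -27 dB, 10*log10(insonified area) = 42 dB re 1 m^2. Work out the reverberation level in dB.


RL = SL - 2*TL + Sb + 10*log10(A) = 212 - 2*51 + (-27) + 42 = 125

125 dB


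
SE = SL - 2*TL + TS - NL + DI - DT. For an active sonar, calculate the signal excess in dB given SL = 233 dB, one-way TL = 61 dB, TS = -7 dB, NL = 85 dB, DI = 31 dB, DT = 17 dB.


SE = SL - 2*TL + TS - NL + DI - DT = 233 - 2*61 + (-7) - 85 + 31 - 17 = 33

33 dB


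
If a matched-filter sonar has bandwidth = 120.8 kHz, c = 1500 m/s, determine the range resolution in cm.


0.62 cm


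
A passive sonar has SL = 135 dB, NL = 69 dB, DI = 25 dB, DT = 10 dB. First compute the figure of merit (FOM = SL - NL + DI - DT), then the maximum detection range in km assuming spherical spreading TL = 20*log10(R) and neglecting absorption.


Step 1: FOM = SL - NL + DI - DT = 135 - 69 + 25 - 10 = 81 dB
Step 2: at max range FOM = TL = 20*log10(R), so R = 10^(81/20) = 11220.18 m = 11.22 km

11.22 km


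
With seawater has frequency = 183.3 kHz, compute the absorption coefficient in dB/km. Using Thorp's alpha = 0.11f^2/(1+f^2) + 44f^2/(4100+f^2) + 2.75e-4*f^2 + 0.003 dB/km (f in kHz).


f^2 = 33598.89
alpha = 0.11*33598.89/(1+33598.89) + 44*33598.89/(4100+33598.89) + 2.75e-4*33598.89 + 0.003 = 48.567

48.567 dB/km


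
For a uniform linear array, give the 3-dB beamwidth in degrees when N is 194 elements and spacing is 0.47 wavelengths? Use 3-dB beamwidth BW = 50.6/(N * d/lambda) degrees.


0.55 deg


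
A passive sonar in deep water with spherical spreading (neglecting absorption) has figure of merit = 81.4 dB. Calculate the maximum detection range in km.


At max range FOM = TL, so 20*log10(R) = 81.4
R = 10^(81.4/20) = 11748.98 m = 11.75 km

11.75 km


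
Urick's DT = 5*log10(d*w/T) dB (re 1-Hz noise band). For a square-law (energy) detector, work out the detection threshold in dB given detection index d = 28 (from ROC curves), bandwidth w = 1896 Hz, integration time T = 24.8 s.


DT = 5*log10(d*w/T) = 5*log10(28 * 1896 / 24.8) = 5*log10(2140.65) = 16.65

16.65 dB


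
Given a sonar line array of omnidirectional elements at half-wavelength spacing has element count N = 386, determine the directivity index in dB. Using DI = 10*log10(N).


25.87 dB


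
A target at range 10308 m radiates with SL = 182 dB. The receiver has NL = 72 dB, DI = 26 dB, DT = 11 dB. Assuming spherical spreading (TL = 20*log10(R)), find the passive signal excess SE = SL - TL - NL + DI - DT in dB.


44.74 dB


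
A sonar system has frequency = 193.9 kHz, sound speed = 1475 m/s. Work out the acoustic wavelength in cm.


0.76 cm


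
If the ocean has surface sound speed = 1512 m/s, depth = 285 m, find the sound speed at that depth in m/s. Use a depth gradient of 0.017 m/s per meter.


1516.845 m/s


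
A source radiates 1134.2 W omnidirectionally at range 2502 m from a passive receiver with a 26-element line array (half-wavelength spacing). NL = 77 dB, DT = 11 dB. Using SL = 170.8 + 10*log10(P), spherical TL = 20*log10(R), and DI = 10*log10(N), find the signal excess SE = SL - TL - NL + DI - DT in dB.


Step 1: SL = 170.8 + 10*log10(1134.2) = 201.35 dB
Step 2: TL = 20*log10(2502) = 67.97 dB
Step 3: DI = 10*log10(26) = 14.15 dB
Step 4: SE = SL - TL - NL + DI - DT = 201.35 - 67.97 - 77 + 14.15 - 11 = 59.53

59.53 dB


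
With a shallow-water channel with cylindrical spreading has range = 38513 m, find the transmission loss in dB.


TL = 10*log10(38513) = 45.86

45.86 dB


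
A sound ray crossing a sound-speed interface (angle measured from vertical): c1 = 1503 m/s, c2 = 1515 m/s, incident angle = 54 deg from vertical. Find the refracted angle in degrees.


sin(theta2) = (c2/c1)*sin(theta1) = (1515/1503)*sin(54 deg) = 0.81548
theta2 = arcsin(0.81548) = 54.63

54.63 deg


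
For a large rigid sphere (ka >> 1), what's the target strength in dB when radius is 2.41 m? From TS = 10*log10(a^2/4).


1.62 dB


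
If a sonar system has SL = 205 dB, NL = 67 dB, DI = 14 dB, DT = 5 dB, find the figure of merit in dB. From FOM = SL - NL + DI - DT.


FOM = SL - NL + DI - DT = 205 - 67 + 14 - 5 = 147

147 dB


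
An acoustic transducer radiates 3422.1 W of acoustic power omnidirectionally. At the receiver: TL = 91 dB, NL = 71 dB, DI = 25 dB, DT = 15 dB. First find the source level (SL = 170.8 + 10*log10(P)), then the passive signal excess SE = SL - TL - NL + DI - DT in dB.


Step 1: SL = 170.8 + 10*log10(3422.1) = 206.14 dB
Step 2: SE = SL - TL - NL + DI - DT = 206.14 - 91 - 71 + 25 - 15 = 54.14

54.14 dB


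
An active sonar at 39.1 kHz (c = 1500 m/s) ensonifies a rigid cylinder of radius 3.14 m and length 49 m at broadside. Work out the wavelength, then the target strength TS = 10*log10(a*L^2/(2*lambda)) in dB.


Step 1: lambda = c/f = 1500/39100 = 0.03836 m
Step 2: TS = 10*log10(a*L^2/(2*lambda)) = 10*log10(3.14*49^2/(2*0.03836)) = 49.92

49.92 dB


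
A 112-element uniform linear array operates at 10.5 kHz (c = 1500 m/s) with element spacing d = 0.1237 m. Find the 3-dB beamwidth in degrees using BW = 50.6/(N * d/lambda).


Step 1: lambda = 1500/10500 = 0.14286 m
Step 2: d/lambda = 0.1237/0.14286 = 0.8659
Step 3: BW = 50.6/(N * d/lambda) = 50.6/(112 * 0.8659) = 0.52

0.52 deg


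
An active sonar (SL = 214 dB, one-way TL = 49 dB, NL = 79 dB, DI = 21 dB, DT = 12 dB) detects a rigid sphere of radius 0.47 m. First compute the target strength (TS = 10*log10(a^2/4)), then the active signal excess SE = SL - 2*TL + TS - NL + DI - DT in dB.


Step 1: TS = 10*log10(0.47^2/4) = -12.58 dB
Step 2: SE = SL - 2*TL + TS - NL + DI - DT = 214 - 2*49 + (-12.58) - 79 + 21 - 12 = 33.42

33.42 dB


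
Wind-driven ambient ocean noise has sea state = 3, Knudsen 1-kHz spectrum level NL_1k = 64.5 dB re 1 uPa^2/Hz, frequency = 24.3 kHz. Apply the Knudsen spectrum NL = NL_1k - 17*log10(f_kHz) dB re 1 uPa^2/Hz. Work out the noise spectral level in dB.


40.94 dB


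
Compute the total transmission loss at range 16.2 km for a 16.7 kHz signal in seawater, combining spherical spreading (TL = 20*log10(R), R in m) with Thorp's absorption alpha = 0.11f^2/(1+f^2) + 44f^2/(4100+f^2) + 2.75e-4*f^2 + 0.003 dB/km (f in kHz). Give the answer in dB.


Step 1 (Thorp): alpha = 0.11*278.89/(1+278.89) + 44*278.89/(4100+278.89) + 2.75e-4*278.89 + 0.003 = 2.9916 dB/km
Step 2: TL_spread = 20*log10(16200) = 84.19 dB
Step 3: TL_abs = alpha*R = 2.9916 * 16.2 = 48.46 dB
Step 4: TL_total = 84.19 + 48.46 = 132.65

132.65 dB


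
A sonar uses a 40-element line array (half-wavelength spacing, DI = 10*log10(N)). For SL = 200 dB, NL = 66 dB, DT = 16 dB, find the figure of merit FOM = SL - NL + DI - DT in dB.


134.02 dB


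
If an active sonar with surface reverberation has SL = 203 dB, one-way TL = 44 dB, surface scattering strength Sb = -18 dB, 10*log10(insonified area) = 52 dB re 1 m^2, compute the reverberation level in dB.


149 dB


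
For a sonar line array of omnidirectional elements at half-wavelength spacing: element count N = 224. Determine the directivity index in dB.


DI = 10*log10(224) = 23.5

23.5 dB


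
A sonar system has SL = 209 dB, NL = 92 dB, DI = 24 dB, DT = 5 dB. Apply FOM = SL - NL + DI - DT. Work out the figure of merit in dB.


FOM = SL - NL + DI - DT = 209 - 92 + 24 - 5 = 136

136 dB


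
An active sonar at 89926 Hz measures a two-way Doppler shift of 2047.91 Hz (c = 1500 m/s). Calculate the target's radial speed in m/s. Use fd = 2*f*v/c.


From fd = 2*f*v/c, v = c*fd/(2*f) = 1500 * 2047.91 / (2*89926) = 17.08

17.08 m/s


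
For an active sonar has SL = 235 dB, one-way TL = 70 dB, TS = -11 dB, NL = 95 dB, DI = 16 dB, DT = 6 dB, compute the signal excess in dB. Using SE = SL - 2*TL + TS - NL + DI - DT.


-1 dB


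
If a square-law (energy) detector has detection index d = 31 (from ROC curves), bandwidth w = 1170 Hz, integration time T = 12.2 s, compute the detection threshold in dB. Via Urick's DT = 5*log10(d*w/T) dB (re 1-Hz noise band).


17.37 dB


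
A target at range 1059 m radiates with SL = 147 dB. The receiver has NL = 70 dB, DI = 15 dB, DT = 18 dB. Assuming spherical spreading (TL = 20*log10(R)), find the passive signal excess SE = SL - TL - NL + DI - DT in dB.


Step 1: TL = 20*log10(1059) = 60.5 dB
Step 2: SE = 147 - 60.5 - 70 + 15 - 18 = 13.5

13.5 dB


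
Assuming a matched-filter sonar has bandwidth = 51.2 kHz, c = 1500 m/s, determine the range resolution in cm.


dR = c/(2*BW) = 1500 / (2 * 51.2e3) = 0.0146 m = 1.46 cm

1.46 cm


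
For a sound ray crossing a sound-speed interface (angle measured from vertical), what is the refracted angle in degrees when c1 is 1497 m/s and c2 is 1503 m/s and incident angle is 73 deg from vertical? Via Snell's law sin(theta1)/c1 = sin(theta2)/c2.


sin(theta2) = (c2/c1)*sin(theta1) = (1503/1497)*sin(73 deg) = 0.96014
theta2 = arcsin(0.96014) = 73.77

73.77 deg


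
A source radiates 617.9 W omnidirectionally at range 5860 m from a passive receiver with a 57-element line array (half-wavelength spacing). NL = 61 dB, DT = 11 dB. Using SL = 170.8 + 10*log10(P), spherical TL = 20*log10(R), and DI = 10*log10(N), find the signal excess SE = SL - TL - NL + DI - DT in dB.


68.91 dB


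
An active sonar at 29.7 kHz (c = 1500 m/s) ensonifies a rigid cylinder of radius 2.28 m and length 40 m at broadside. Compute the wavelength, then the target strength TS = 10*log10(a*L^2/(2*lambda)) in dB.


Step 1: lambda = c/f = 1500/29700 = 0.05051 m
Step 2: TS = 10*log10(a*L^2/(2*lambda)) = 10*log10(2.28*40^2/(2*0.05051)) = 45.58

45.58 dB


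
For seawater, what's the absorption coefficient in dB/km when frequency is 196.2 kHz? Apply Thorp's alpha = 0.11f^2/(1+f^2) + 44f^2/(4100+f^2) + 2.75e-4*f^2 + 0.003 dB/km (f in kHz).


50.464 dB/km


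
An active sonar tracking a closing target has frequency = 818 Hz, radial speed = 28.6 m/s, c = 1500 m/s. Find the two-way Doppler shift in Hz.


31.19 Hz


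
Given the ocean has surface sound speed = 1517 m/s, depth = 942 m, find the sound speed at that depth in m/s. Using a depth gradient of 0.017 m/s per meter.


1533.014 m/s


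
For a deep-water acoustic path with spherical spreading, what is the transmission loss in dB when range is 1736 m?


TL = 20*log10(1736) = 64.79

64.79 dB


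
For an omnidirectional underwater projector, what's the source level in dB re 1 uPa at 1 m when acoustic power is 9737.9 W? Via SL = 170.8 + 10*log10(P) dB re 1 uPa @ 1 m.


210.68 dB


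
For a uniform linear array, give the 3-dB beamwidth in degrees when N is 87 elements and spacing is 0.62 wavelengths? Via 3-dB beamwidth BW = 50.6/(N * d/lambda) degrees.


BW = 50.6 / (87 * 0.62) = 50.6 / 53.94 = 0.94

0.94 deg


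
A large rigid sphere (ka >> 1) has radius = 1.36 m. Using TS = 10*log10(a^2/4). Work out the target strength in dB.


TS = 10*log10(1.36^2 / 4) = 10*log10(0.4624) = -3.35

-3.35 dB


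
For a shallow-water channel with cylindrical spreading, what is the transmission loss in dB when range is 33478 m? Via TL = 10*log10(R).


45.25 dB


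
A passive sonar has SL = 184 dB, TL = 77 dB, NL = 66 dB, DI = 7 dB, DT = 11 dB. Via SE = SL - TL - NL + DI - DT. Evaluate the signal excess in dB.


SE = SL - TL - NL + DI - DT = 184 - 77 - 66 + 7 - 11 = 37

37 dB


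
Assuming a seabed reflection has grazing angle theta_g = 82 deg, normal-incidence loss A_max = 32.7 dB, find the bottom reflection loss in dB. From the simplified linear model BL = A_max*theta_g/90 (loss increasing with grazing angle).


BL = A_max * theta_g / 90 = 32.7 * 82 / 90 = 29.79

29.79 dB


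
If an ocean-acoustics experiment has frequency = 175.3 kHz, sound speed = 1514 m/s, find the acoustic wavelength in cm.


lambda = c/f = 1514 / 175300 = 0.0086 m = 0.86 cm

0.86 cm


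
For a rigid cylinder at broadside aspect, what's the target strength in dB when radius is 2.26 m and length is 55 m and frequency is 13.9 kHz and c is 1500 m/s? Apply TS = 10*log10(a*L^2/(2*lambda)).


lambda = 1500/13900 = 0.10791 m
TS = 10*log10(2.26*55^2/(2*0.10791)) = 45.01

45.01 dB


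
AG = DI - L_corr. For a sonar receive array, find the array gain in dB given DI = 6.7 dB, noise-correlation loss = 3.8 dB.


2.9 dB


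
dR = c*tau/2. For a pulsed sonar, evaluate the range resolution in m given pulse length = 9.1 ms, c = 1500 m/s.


dR = c*tau/2 = 1500 * 9.1e-3 / 2 = 6.825

6.825 m


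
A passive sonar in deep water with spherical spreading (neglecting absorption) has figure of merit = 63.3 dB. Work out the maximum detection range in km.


At max range FOM = TL, so 20*log10(R) = 63.3
R = 10^(63.3/20) = 1462.18 m = 1.46 km

1.46 km


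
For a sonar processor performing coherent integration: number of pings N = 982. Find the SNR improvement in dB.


Gain = 10*log10(982) = 29.92

29.92 dB


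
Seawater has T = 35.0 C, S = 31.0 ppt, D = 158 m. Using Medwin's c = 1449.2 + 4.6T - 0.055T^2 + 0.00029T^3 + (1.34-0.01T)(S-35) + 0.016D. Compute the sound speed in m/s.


c = 1449.2 + 4.6*35.0 - 0.055*35.0^2 + 0.00029*35.0^3 + (1.34 - 0.01*35.0)*(31.0 - 35) + 0.016*158 = 1553.83

1553.83 m/s


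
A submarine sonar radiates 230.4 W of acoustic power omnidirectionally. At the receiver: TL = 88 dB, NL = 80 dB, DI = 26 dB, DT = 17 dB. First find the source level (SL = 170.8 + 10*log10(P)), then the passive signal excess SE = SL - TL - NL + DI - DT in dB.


Step 1: SL = 170.8 + 10*log10(230.4) = 194.42 dB
Step 2: SE = SL - TL - NL + DI - DT = 194.42 - 88 - 80 + 26 - 17 = 35.42

35.42 dB


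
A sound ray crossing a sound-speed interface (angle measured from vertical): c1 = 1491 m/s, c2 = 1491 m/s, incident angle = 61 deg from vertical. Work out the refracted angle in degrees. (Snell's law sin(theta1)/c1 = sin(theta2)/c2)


61.0 deg


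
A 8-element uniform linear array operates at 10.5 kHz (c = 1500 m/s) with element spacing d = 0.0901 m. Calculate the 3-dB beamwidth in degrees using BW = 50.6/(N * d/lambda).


Step 1: lambda = 1500/10500 = 0.14286 m
Step 2: d/lambda = 0.0901/0.14286 = 0.6307
Step 3: BW = 50.6/(N * d/lambda) = 50.6/(8 * 0.6307) = 10.03

10.03 deg


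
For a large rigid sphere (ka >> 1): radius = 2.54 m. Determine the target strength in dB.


TS = 10*log10(2.54^2 / 4) = 10*log10(1.6129) = 2.08

2.08 dB


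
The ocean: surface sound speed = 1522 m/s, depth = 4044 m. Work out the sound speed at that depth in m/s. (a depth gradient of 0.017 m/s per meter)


c = 1522 + 0.017 * 4044 = 1590.748

1590.748 m/s


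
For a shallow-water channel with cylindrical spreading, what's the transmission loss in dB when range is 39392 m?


TL = 10*log10(39392) = 45.95

45.95 dB


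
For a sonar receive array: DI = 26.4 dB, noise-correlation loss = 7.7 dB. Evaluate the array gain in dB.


18.7 dB


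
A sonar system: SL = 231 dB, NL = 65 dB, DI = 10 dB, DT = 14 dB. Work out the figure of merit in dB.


FOM = SL - NL + DI - DT = 231 - 65 + 10 - 14 = 162

162 dB


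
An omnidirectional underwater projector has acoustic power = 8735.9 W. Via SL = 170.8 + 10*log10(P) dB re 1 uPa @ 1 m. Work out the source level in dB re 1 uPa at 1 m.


210.21 dB


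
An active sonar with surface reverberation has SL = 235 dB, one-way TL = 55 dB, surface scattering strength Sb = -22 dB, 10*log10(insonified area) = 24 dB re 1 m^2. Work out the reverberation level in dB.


RL = SL - 2*TL + Sb + 10*log10(A) = 235 - 2*55 + (-22) + 24 = 127

127 dB


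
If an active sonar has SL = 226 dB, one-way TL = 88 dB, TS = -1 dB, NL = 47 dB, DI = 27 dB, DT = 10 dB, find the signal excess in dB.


SE = SL - 2*TL + TS - NL + DI - DT = 226 - 2*88 + (-1) - 47 + 27 - 10 = 19

19 dB


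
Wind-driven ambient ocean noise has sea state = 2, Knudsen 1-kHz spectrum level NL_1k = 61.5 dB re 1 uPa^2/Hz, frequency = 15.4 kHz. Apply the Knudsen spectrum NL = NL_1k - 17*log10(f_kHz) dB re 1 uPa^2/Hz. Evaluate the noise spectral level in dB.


41.31 dB


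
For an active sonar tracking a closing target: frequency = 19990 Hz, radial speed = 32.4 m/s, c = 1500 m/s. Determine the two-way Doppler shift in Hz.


863.57 Hz


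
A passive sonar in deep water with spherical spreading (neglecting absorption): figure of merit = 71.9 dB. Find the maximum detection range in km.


At max range FOM = TL, so 20*log10(R) = 71.9
R = 10^(71.9/20) = 3935.5 m = 3.94 km

3.94 km


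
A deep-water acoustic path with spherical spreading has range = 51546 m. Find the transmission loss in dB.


94.24 dB


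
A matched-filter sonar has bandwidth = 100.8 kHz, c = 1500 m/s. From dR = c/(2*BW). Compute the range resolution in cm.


0.74 cm


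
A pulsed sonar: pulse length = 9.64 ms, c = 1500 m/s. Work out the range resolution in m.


dR = c*tau/2 = 1500 * 9.64e-3 / 2 = 7.23

7.23 m


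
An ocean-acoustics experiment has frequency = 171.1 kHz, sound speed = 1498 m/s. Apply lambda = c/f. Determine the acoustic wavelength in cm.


lambda = c/f = 1498 / 171100 = 0.0088 m = 0.88 cm

0.88 cm


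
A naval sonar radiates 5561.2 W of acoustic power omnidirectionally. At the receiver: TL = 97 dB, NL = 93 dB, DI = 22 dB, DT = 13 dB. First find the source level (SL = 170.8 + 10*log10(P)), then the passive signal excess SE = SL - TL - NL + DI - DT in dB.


Step 1: SL = 170.8 + 10*log10(5561.2) = 208.25 dB
Step 2: SE = SL - TL - NL + DI - DT = 208.25 - 97 - 93 + 22 - 13 = 27.25

27.25 dB


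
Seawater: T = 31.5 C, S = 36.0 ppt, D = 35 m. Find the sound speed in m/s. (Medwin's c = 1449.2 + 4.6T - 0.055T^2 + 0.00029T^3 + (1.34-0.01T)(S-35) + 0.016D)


1550.18 m/s


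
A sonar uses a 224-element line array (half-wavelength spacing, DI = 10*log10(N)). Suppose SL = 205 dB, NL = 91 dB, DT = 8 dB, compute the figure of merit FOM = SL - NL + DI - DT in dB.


Step 1: DI = 10*log10(224) = 23.5 dB
Step 2: FOM = SL - NL + DI - DT = 205 - 91 + 23.5 - 8 = 129.5

129.5 dB


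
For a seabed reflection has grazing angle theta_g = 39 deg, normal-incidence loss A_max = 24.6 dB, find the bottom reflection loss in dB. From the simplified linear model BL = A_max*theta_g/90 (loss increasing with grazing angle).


BL = A_max * theta_g / 90 = 24.6 * 39 / 90 = 10.66

10.66 dB


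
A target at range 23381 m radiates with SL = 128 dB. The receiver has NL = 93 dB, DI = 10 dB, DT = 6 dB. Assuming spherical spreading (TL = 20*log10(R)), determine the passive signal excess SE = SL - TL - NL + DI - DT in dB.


Step 1: TL = 20*log10(23381) = 87.38 dB
Step 2: SE = 128 - 87.38 - 93 + 10 - 6 = -48.38

-48.38 dB
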